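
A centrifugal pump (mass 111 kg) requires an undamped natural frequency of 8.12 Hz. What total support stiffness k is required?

ω_n = 2πf_n = 2π × 8.12 = 51.02 rad/s.
k = m·ω_n² = 111 × 51.02² = 111 × 2603 = 288900 N/m.

289000 N/m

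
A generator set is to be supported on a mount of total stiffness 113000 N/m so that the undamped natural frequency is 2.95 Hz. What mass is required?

329 kg

ω_n = 2πf_n = 2π × 2.95 = 18.54 rad/s.
m = k/ω_n² = 113000/18.54² = 113000/343.6 = 328.9 kg.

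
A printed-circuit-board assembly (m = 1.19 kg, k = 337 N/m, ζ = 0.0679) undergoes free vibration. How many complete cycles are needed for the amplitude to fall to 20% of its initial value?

4 cycles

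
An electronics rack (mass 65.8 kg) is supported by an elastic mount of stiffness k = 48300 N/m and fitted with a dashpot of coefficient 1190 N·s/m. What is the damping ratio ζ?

0.334

ω_n = √(k/m) = √(48300/65.8) = 27.09 rad/s.
Critical damping c_c = 2√(k·m) = 2√(48300 × 65.8) = 3565 N·s/m, so ζ = c/c_c = 1190/3565 = 0.3338.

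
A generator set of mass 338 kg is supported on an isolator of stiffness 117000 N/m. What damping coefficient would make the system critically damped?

12600 N·s/m

c_c = 2√(k·m) = 2√(117000 × 338) = 2 × 6289 = 12580 N·s/m.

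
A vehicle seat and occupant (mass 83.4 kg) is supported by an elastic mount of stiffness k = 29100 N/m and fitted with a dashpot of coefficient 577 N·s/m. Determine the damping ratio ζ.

0.185

ω_n = √(k/m) = √(29100/83.4) = 18.68 rad/s.
Critical damping c_c = 2√(k·m) = 2√(29100 × 83.4) = 3116 N·s/m, so ζ = c/c_c = 577/3116 = 0.1852.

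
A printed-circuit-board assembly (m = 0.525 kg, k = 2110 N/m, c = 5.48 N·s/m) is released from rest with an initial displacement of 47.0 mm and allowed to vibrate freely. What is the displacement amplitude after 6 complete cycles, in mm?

2.09 mm

ζ = c/(2√(km)) = 5.48/(2√(2110 × 0.525)) = 5.48/66.57 = 0.08232.
Logarithmic decrement δ = 2πζ/√(1 − ζ²) = 2π × 0.08232/√(1 − 0.00678) = 0.5190.
After n cycles, x_n/x₀ = e^(−nδ), so x_6 = 47.0 × e^(−6 × 0.5190) = 47.0 × 0.04442 = 2.088 mm.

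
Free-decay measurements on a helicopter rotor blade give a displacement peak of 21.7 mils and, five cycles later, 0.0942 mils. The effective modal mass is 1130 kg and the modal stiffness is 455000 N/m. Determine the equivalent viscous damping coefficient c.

7740 N·s/m

Logarithmic decrement δ = (1/n)·ln(x₀/x_n) = (1/5)·ln(21.7/0.0942) = (1/5)·ln(230.4) = 1.088.
ζ = δ/√(4π² + δ²) = 1.088/√(39.48 + 1.18) = 1.088/6.377 = 0.1706.
c = ζ · 2√(km) = 0.1706 × 2√(455000 × 1130) = 0.1706 × 45350 = 7737 N·s/m.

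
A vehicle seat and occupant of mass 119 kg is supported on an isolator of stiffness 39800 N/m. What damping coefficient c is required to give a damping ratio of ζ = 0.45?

c_c = 2√(k·m) = 2√(39800 × 119) = 4353 N·s/m.
c = ζ·c_c = 0.45 × 4353 = 1959 N·s/m.

1960 N·s/m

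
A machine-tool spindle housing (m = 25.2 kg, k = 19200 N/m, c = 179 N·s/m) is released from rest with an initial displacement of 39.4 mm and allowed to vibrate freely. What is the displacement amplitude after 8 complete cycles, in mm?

0.0580 mm

ζ = c/(2√(km)) = 179/(2√(19200 × 25.2)) = 179/1391 = 0.1287.
Logarithmic decrement δ = 2πζ/√(1 − ζ²) = 2π × 0.1287/√(1 − 0.0166) = 0.8152.
After n cycles, x_n/x₀ = e^(−nδ), so x_8 = 39.4 × e^(−8 × 0.8152) = 39.4 × 0.001471 = 0.05796 mm.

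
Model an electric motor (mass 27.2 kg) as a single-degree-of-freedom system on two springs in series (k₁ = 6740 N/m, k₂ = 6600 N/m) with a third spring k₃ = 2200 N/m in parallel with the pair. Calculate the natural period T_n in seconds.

Series pair: k_s = k₁k₂/(k₁+k₂) = (6740)(6600)/(6740 + 6600) = 3335 N/m. In parallel with k₃: k_eq = 3335 + 2200 = 5535 N/m.
ω_n = √(k_eq/m) = √(5535/27.2) = √203.5 = 14.26 rad/s.
T_n = 2π/ω_n = 6.283/14.26 = 0.4405 s.

0.440 s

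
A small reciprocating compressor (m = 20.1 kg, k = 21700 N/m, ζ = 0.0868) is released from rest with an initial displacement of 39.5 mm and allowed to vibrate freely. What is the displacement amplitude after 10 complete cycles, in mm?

0.166 mm

Logarithmic decrement δ = 2πζ/√(1 − ζ²) = 2π × 0.08680/√(1 − 0.00753) = 0.5474.
After n cycles, x_n/x₀ = e^(−nδ), so x_10 = 39.5 × e^(−10 × 0.5474) = 39.5 × 0.004192 = 0.1656 mm.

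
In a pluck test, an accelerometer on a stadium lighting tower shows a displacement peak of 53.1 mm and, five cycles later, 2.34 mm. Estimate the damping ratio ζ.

0.0989

Logarithmic decrement δ = (1/n)·ln(x₀/x_n) = (1/5)·ln(53.1/2.34) = (1/5)·ln(22.69) = 0.6244.
ζ = δ/√(4π² + δ²) = 0.6244/√(39.48 + 0.390) = 0.6244/6.314 = 0.09889.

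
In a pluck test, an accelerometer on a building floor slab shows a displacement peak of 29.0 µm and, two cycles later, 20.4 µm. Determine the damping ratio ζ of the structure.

0.0280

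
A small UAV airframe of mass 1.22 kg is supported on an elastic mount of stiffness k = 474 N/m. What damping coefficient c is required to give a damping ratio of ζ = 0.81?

39.0 N·s/m

c_c = 2√(k·m) = 2√(474.0 × 1.22) = 48.09 N·s/m.
c = ζ·c_c = 0.81 × 48.09 = 38.96 N·s/m.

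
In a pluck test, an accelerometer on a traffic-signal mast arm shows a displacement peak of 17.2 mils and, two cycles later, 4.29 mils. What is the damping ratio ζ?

Logarithmic decrement δ = (1/n)·ln(x₀/x_n) = (1/2)·ln(17.2/4.29) = (1/2)·ln(4.009) = 0.6943.
ζ = δ/√(4π² + δ²) = 0.6943/√(39.48 + 0.482) = 0.6943/6.321 = 0.1098.

0.110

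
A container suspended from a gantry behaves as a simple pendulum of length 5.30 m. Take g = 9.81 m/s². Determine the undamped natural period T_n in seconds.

4.62 s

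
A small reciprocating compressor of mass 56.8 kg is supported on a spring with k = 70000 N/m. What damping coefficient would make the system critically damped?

3990 N·s/m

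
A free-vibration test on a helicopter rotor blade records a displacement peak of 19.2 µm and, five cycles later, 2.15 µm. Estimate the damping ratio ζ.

Logarithmic decrement δ = (1/n)·ln(x₀/x_n) = (1/5)·ln(19.2/2.15) = (1/5)·ln(8.930) = 0.4379.
ζ = δ/√(4π² + δ²) = 0.4379/√(39.48 + 0.192) = 0.4379/6.298 = 0.06952.

0.0695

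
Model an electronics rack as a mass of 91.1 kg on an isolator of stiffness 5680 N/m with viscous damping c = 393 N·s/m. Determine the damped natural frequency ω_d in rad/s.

7.60 rad/s

ω_n = √(k/m) = √(5680/91.1) = 7.896 rad/s.
Critical damping c_c = 2√(k·m) = 2√(5680 × 91.1) = 1439 N·s/m, so ζ = c/c_c = 393/1439 = 0.2732.
ω_d = ω_n√(1 − ζ²) = 7.896 × √(1 − 0.0746) = 7.596 rad/s.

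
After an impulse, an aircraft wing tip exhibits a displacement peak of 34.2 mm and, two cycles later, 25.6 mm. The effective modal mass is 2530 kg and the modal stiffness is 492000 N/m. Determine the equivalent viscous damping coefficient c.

Logarithmic decrement δ = (1/n)·ln(x₀/x_n) = (1/2)·ln(34.2/25.6) = (1/2)·ln(1.336) = 0.1448.
ζ = δ/√(4π² + δ²) = 0.1448/√(39.48 + 0.0210) = 0.1448/6.285 = 0.02304.
c = ζ · 2√(km) = 0.02304 × 2√(492000 × 2530) = 0.02304 × 70560 = 1626 N·s/m.

1630 N·s/m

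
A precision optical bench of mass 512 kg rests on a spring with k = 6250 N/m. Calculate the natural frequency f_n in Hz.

ω_n = √(k/m) = √(6250/512) = √12.21 = 3.494 rad/s.
f_n = ω_n/(2π) = 3.494/6.283 = 0.5561 Hz.

0.556 Hz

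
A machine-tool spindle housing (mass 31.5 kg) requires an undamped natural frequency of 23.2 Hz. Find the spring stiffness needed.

669000 N/m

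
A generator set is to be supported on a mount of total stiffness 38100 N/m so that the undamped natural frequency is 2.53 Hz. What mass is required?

ω_n = 2πf_n = 2π × 2.53 = 15.90 rad/s.
m = k/ω_n² = 38100/15.90² = 38100/252.7 = 150.8 kg.

151 kg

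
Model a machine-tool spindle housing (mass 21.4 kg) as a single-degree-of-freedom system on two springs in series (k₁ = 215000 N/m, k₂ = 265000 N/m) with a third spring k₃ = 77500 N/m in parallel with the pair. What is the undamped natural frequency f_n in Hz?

Series pair: k_s = k₁k₂/(k₁+k₂) = (215000)(265000)/(215000 + 265000) = 118700 N/m. In parallel with k₃: k_eq = 118700 + 77500 = 196200 N/m.
ω_n = √(k_eq/m) = √(196200/21.4) = √9168 = 95.75 rad/s.
f_n = ω_n/(2π) = 95.75/6.283 = 15.24 Hz.

15.2 Hz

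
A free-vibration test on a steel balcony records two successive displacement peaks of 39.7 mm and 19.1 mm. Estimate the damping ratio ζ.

Logarithmic decrement δ = (1/n)·ln(x₀/x_n) = (1/1)·ln(39.7/19.1) = (1/1)·ln(2.079) = 0.7317.
ζ = δ/√(4π² + δ²) = 0.7317/√(39.48 + 0.535) = 0.7317/6.326 = 0.1157.

0.116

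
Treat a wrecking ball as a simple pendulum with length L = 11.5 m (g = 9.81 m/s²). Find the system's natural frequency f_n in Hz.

0.147 Hz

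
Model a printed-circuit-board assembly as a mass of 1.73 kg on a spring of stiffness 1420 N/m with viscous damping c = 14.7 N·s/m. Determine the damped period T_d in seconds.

0.222 s

ω_n = √(k/m) = √(1420/1.73) = 28.65 rad/s.
Critical damping c_c = 2√(k·m) = 2√(1420 × 1.73) = 99.13 N·s/m, so ζ = c/c_c = 14.7/99.13 = 0.1483.
ω_d = ω_n√(1 − ζ²) = 28.65 × √(1 − 0.0220) = 28.33 rad/s.
T_d = 2π/ω_d = 0.2218 s.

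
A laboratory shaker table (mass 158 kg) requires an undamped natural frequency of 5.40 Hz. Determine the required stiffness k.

ω_n = 2πf_n = 2π × 5.40 = 33.93 rad/s.
k = m·ω_n² = 158 × 33.93² = 158 × 1151 = 181900 N/m.

182000 N/m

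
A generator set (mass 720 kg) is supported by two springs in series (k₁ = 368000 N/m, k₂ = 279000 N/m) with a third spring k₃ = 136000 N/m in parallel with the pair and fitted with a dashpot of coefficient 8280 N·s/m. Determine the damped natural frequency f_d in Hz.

3.09 Hz

Series pair: k_s = k₁k₂/(k₁+k₂) = (368000)(279000)/(368000 + 279000) = 158700 N/m. In parallel with k₃: k_eq = 158700 + 136000 = 294700 N/m.
ω_n = √(k_eq/m) = √(294700/720) = 20.23 rad/s.
Critical damping c_c = 2√(k_eq·m) = 2√(294700 × 720) = 29130 N·s/m, so ζ = c/c_c = 8280/29130 = 0.2842.
ω_d = ω_n√(1 − ζ²) = 20.23 × √(1 − 0.0808) = 19.40 rad/s.
f_d = ω_d/(2π) = 3.087 Hz.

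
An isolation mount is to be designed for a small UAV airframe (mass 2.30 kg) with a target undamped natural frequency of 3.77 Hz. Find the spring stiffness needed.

1290 N/m

ω_n = 2πf_n = 2π × 3.77 = 23.69 rad/s.
k = m·ω_n² = 2.30 × 23.69² = 2.30 × 561.1 = 1291 N/m.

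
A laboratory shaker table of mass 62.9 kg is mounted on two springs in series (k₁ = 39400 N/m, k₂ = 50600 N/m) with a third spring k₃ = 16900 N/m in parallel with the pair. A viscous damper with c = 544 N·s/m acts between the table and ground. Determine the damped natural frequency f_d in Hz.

3.91 Hz

Series pair: k_s = k₁k₂/(k₁+k₂) = (39400)(50600)/(39400 + 50600) = 22150 N/m. In parallel with k₃: k_eq = 22150 + 16900 = 39050 N/m.
ω_n = √(k_eq/m) = √(39050/62.9) = 24.92 rad/s.
Critical damping c_c = 2√(k_eq·m) = 2√(39050 × 62.9) = 3135 N·s/m, so ζ = c/c_c = 544/3135 = 0.1735.
ω_d = ω_n√(1 − ζ²) = 24.92 × √(1 − 0.0301) = 24.54 rad/s.
f_d = ω_d/(2π) = 3.905 Hz.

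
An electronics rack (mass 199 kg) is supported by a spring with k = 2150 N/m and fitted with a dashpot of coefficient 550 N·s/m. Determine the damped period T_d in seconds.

2.11 s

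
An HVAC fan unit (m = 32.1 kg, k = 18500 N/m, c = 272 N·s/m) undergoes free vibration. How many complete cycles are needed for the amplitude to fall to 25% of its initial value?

ζ = c/(2√(km)) = 272/(2√(18500 × 32.1)) = 272/1541 = 0.1765.
Logarithmic decrement δ = 2πζ/√(1 − ζ²) = 2π × 0.1765/√(1 − 0.0311) = 1.127.
x_n/x₀ = e^(−nδ) ≤ 0.25; take ln: n ≥ ln(1/0.25)/δ = 1.386/1.127 = 1.231.
So 2 complete cycles are required.

2 cycles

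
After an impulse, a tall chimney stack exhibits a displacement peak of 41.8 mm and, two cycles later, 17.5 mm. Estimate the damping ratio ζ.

0.0691

Logarithmic decrement δ = (1/n)·ln(x₀/x_n) = (1/2)·ln(41.8/17.5) = (1/2)·ln(2.389) = 0.4353.
ζ = δ/√(4π² + δ²) = 0.4353/√(39.48 + 0.190) = 0.4353/6.298 = 0.06912.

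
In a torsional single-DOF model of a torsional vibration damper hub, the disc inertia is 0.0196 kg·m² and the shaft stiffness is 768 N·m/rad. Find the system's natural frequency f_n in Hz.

31.5 Hz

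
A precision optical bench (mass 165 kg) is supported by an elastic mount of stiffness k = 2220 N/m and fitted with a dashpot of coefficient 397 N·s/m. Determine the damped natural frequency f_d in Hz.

0.551 Hz

ω_n = √(k/m) = √(2220/165) = 3.668 rad/s.
Critical damping c_c = 2√(k·m) = 2√(2220 × 165) = 1210 N·s/m, so ζ = c/c_c = 397/1210 = 0.3280.
ω_d = ω_n√(1 − ζ²) = 3.668 × √(1 − 0.108) = 3.465 rad/s.
f_d = ω_d/(2π) = 0.5515 Hz.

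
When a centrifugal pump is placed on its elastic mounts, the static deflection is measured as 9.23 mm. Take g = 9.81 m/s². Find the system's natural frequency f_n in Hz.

5.19 Hz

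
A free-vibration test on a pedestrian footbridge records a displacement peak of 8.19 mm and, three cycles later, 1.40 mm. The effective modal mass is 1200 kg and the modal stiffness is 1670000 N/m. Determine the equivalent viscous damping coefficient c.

Logarithmic decrement δ = (1/n)·ln(x₀/x_n) = (1/3)·ln(8.19/1.40) = (1/3)·ln(5.850) = 0.5888.
ζ = δ/√(4π² + δ²) = 0.5888/√(39.48 + 0.347) = 0.5888/6.311 = 0.09330.
c = ζ · 2√(km) = 0.09330 × 2√(1670000 × 1200) = 0.09330 × 89530 = 8354 N·s/m.

8350 N·s/m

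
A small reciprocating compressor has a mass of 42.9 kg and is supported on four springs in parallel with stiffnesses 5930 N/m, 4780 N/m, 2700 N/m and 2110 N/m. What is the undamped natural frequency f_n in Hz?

3.03 Hz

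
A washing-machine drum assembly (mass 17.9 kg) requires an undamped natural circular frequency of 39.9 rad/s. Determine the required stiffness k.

28500 N/m

k = m·ω_n² = 17.9 × 39.90² = 17.9 × 1592 = 28500 N/m.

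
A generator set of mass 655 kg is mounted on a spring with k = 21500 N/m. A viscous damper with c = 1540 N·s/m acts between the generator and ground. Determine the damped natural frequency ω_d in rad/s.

5.61 rad/s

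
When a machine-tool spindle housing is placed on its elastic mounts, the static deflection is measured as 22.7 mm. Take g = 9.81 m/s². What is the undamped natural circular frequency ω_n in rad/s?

20.8 rad/s

ω_n = √(g/δ_st) = √(9.81/0.0227) = √432.2 = 20.79 rad/s.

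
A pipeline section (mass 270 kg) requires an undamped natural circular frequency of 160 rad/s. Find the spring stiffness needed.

6910000 N/m

k = m·ω_n² = 270 × 160.0² = 270 × 25600 = 6912000 N/m.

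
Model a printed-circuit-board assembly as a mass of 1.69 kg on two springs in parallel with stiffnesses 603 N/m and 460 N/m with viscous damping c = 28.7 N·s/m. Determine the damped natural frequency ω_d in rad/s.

23.6 rad/s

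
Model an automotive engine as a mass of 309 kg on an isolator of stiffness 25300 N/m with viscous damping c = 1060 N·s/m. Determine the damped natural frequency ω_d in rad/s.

8.88 rad/s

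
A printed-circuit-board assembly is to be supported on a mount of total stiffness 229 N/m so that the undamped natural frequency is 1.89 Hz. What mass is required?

ω_n = 2πf_n = 2π × 1.89 = 11.88 rad/s.
m = k/ω_n² = 229/11.88² = 229/141.0 = 1.624 kg.

1.62 kg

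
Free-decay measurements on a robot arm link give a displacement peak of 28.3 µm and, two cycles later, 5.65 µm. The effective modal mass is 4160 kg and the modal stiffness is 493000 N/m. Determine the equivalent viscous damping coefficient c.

11500 N·s/m

Logarithmic decrement δ = (1/n)·ln(x₀/x_n) = (1/2)·ln(28.3/5.65) = (1/2)·ln(5.009) = 0.8056.
ζ = δ/√(4π² + δ²) = 0.8056/√(39.48 + 0.649) = 0.8056/6.335 = 0.1272.
c = ζ · 2√(km) = 0.1272 × 2√(493000 × 4160) = 0.1272 × 90570 = 11520 N·s/m.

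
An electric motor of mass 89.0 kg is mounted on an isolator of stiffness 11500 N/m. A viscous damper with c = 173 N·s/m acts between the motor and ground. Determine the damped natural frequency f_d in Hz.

1.80 Hz

ω_n = √(k/m) = √(11500/89.0) = 11.37 rad/s.
Critical damping c_c = 2√(k·m) = 2√(11500 × 89.0) = 2023 N·s/m, so ζ = c/c_c = 173/2023 = 0.08550.
ω_d = ω_n√(1 − ζ²) = 11.37 × √(1 − 0.00731) = 11.33 rad/s.
f_d = ω_d/(2π) = 1.803 Hz.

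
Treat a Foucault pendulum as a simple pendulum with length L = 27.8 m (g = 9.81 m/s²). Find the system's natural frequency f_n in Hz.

For a simple pendulum ω_n = √(g/L) = √(9.81/27.8) = √0.3529 = 0.5940 rad/s.
f_n = ω_n/(2π) = 0.5940/6.283 = 0.09454 Hz.

0.0945 Hz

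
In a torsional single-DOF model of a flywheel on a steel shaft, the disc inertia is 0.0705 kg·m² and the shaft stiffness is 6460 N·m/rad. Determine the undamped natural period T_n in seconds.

0.0208 s

ω_n = √(k_t/J) = √(6460/0.0705) = √91630 = 302.7 rad/s.
T_n = 2π/ω_n = 6.283/302.7 = 0.02076 s.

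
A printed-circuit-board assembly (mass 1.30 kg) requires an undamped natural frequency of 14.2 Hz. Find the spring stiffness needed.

ω_n = 2πf_n = 2π × 14.2 = 89.22 rad/s.
k = m·ω_n² = 1.30 × 89.22² = 1.30 × 7960 = 10350 N/m.

10300 N/m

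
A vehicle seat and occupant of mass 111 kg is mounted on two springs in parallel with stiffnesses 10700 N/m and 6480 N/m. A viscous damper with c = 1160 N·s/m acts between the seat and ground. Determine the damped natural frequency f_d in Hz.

1.80 Hz

Parallel springs add: k_eq = 10700 + 6480 = 17180 N/m.
ω_n = √(k_eq/m) = √(17180/111) = 12.44 rad/s.
Critical damping c_c = 2√(k_eq·m) = 2√(17180 × 111) = 2762 N·s/m, so ζ = c/c_c = 1160/2762 = 0.4200.
ω_d = ω_n√(1 − ζ²) = 12.44 × √(1 − 0.176) = 11.29 rad/s.
f_d = ω_d/(2π) = 1.797 Hz.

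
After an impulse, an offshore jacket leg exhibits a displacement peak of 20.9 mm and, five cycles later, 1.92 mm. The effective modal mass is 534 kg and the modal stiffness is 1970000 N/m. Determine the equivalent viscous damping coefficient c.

4920 N·s/m

Logarithmic decrement δ = (1/n)·ln(x₀/x_n) = (1/5)·ln(20.9/1.92) = (1/5)·ln(10.89) = 0.4775.
ζ = δ/√(4π² + δ²) = 0.4775/√(39.48 + 0.228) = 0.4775/6.301 = 0.07578.
c = ζ · 2√(km) = 0.07578 × 2√(1970000 × 534) = 0.07578 × 64870 = 4915 N·s/m.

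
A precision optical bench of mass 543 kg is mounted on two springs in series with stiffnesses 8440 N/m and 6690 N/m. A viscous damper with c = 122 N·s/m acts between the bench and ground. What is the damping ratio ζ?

Series springs: 1/k_eq = 1/8440 + 1/6690 = 0.0002680, so k_eq = 3732 N/m.
ω_n = √(k_eq/m) = √(3732/543) = 2.622 rad/s.
Critical damping c_c = 2√(k_eq·m) = 2√(3732 × 543) = 2847 N·s/m, so ζ = c/c_c = 122/2847 = 0.04285.

0.0429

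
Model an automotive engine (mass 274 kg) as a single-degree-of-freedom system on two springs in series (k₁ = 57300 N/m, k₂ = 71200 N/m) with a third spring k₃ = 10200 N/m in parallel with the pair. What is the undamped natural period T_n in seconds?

0.508 s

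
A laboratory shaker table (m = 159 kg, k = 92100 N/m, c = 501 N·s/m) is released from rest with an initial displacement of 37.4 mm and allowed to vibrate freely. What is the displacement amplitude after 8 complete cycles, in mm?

1.38 mm

ζ = c/(2√(km)) = 501/(2√(92100 × 159)) = 501/7653 = 0.06546.
Logarithmic decrement δ = 2πζ/√(1 − ζ²) = 2π × 0.06546/√(1 − 0.00429) = 0.4122.
After n cycles, x_n/x₀ = e^(−nδ), so x_8 = 37.4 × e^(−8 × 0.4122) = 37.4 × 0.03698 = 1.383 mm.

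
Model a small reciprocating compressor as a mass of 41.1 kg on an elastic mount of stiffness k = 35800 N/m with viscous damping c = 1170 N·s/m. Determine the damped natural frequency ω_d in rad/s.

25.9 rad/s

ω_n = √(k/m) = √(35800/41.1) = 29.51 rad/s.
Critical damping c_c = 2√(k·m) = 2√(35800 × 41.1) = 2426 N·s/m, so ζ = c/c_c = 1170/2426 = 0.4823.
ω_d = ω_n√(1 − ζ²) = 29.51 × √(1 − 0.233) = 25.85 rad/s.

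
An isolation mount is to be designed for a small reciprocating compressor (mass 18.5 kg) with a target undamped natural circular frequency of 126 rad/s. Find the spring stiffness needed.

294000 N/m

k = m·ω_n² = 18.5 × 126.0² = 18.5 × 15880 = 293700 N/m.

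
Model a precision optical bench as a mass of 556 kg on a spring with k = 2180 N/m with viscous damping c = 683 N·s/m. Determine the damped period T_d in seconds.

3.34 s

ω_n = √(k/m) = √(2180/556) = 1.980 rad/s.
Critical damping c_c = 2√(k·m) = 2√(2180 × 556) = 2202 N·s/m, so ζ = c/c_c = 683/2202 = 0.3102.
ω_d = ω_n√(1 − ζ²) = 1.980 × √(1 − 0.0962) = 1.882 rad/s.
T_d = 2π/ω_d = 3.338 s.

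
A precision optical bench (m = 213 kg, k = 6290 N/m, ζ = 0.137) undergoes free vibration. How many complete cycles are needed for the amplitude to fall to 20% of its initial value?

Logarithmic decrement δ = 2πζ/√(1 − ζ²) = 2π × 0.1370/√(1 − 0.0188) = 0.8690.
x_n/x₀ = e^(−nδ) ≤ 0.2; take ln: n ≥ ln(1/0.2)/δ = 1.609/0.8690 = 1.852.
So 2 complete cycles are required.

2 cycles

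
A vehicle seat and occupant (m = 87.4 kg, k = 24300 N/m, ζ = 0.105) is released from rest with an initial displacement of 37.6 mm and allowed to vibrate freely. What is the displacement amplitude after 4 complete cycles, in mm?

Logarithmic decrement δ = 2πζ/√(1 − ζ²) = 2π × 0.1050/√(1 − 0.0110) = 0.6634.
After n cycles, x_n/x₀ = e^(−nδ), so x_4 = 37.6 × e^(−4 × 0.6634) = 37.6 × 0.07040 = 2.647 mm.

2.65 mm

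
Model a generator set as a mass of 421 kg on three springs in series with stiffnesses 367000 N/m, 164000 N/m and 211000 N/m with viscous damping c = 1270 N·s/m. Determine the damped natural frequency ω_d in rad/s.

13.1 rad/s

Series springs: 1/k_eq = 1/367000 + 1/164000 + 1/211000 = 1.356×10^-5, so k_eq = 73740 N/m.
ω_n = √(k_eq/m) = √(73740/421) = 13.23 rad/s.
Critical damping c_c = 2√(k_eq·m) = 2√(73740 × 421) = 11140 N·s/m, so ζ = c/c_c = 1270/11140 = 0.1140.
ω_d = ω_n√(1 − ζ²) = 13.23 × √(1 − 0.0130) = 13.15 rad/s.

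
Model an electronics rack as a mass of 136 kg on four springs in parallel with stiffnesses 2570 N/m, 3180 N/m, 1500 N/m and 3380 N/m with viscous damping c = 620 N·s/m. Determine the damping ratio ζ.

Parallel springs add: k_eq = 2570 + 3180 + 1500 + 3380 = 10630 N/m.
ω_n = √(k_eq/m) = √(10630/136) = 8.841 rad/s.
Critical damping c_c = 2√(k_eq·m) = 2√(10630 × 136) = 2405 N·s/m, so ζ = c/c_c = 620/2405 = 0.2578.

0.258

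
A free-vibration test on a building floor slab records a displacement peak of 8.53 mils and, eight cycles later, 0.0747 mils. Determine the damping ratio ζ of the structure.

Logarithmic decrement δ = (1/n)·ln(x₀/x_n) = (1/8)·ln(8.53/0.0747) = (1/8)·ln(114.2) = 0.5922.
ζ = δ/√(4π² + δ²) = 0.5922/√(39.48 + 0.351) = 0.5922/6.311 = 0.09384.

0.0938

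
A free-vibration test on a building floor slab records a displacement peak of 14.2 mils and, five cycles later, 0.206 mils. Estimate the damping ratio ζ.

Logarithmic decrement δ = (1/n)·ln(x₀/x_n) = (1/5)·ln(14.2/0.206) = (1/5)·ln(68.93) = 0.8466.
ζ = δ/√(4π² + δ²) = 0.8466/√(39.48 + 0.717) = 0.8466/6.340 = 0.1335.

0.134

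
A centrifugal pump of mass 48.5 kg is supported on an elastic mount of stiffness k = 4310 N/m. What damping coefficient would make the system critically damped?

c_c = 2√(k·m) = 2√(4310 × 48.5) = 2 × 457.2 = 914.4 N·s/m.

914 N·s/m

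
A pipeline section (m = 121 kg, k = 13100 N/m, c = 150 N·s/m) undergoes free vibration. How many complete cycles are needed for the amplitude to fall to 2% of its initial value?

ζ = c/(2√(km)) = 150/(2√(13100 × 121)) = 150/2518 = 0.05957.
Logarithmic decrement δ = 2πζ/√(1 − ζ²) = 2π × 0.05957/√(1 − 0.00355) = 0.3750.
x_n/x₀ = e^(−nδ) ≤ 0.02; take ln: n ≥ ln(1/0.02)/δ = 3.912/0.3750 = 10.43.
So 11 complete cycles are required.

11 cycles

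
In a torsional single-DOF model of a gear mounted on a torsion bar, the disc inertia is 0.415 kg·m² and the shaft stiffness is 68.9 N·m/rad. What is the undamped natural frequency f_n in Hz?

2.05 Hz

ω_n = √(k_t/J) = √(68.9/0.415) = √166.0 = 12.89 rad/s.
f_n = ω_n/(2π) = 12.89/6.283 = 2.051 Hz.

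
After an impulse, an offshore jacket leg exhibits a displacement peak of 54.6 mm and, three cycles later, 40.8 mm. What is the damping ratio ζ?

Logarithmic decrement δ = (1/n)·ln(x₀/x_n) = (1/3)·ln(54.6/40.8) = (1/3)·ln(1.338) = 0.09712.
ζ = δ/√(4π² + δ²) = 0.09712/√(39.48 + 0.00943) = 0.09712/6.284 = 0.01545.

0.0155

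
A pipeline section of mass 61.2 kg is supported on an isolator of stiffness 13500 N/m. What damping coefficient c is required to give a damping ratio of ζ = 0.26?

473 N·s/m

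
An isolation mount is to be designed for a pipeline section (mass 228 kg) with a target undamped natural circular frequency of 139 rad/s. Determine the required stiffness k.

k = m·ω_n² = 228 × 139.0² = 228 × 19320 = 4405000 N/m.

4410000 N/m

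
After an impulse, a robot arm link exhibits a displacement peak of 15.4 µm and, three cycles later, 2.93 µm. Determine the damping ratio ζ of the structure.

Logarithmic decrement δ = (1/n)·ln(x₀/x_n) = (1/3)·ln(15.4/2.93) = (1/3)·ln(5.256) = 0.5531.
ζ = δ/√(4π² + δ²) = 0.5531/√(39.48 + 0.306) = 0.5531/6.307 = 0.08769.

0.0877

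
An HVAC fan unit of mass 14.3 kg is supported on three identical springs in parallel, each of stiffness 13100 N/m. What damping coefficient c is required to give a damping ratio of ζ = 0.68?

Parallel springs add: k_eq = 3 × 13100 = 39300 N/m.
c_c = 2√(k_eq·m) = 2√(39300 × 14.3) = 1499 N·s/m.
c = ζ·c_c = 0.68 × 1499 = 1020 N·s/m.

1020 N·s/m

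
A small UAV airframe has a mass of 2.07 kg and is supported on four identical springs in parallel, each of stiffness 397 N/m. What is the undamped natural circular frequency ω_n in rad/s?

27.7 rad/s

Parallel springs add: k_eq = 4 × 397 = 1588 N/m.
ω_n = √(k_eq/m) = √(1588/2.07) = √767.1 = 27.70 rad/s.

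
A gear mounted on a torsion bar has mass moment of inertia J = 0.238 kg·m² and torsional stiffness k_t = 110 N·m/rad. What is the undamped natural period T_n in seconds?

0.292 s

ω_n = √(k_t/J) = √(110/0.238) = √462.2 = 21.50 rad/s.
T_n = 2π/ω_n = 6.283/21.50 = 0.2923 s.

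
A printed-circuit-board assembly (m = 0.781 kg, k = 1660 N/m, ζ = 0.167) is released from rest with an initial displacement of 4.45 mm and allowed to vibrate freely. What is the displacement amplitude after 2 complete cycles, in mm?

0.530 mm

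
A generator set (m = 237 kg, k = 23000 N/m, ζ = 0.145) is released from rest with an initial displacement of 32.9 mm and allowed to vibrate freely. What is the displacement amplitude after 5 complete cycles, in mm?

0.329 mm

Logarithmic decrement δ = 2πζ/√(1 − ζ²) = 2π × 0.1450/√(1 − 0.0210) = 0.9208.
After n cycles, x_n/x₀ = e^(−nδ), so x_5 = 32.9 × e^(−5 × 0.9208) = 32.9 × 0.01001 = 0.3294 mm.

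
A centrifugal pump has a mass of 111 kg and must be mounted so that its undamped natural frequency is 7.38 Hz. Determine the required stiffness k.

ω_n = 2πf_n = 2π × 7.38 = 46.37 rad/s.
k = m·ω_n² = 111 × 46.37² = 111 × 2150 = 238700 N/m.

239000 N/m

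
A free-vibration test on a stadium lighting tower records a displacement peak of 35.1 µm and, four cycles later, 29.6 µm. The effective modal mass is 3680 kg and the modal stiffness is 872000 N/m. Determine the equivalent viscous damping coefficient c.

768 N·s/m

Logarithmic decrement δ = (1/n)·ln(x₀/x_n) = (1/4)·ln(35.1/29.6) = (1/4)·ln(1.186) = 0.04261.
ζ = δ/√(4π² + δ²) = 0.04261/√(39.48 + 0.00182) = 0.04261/6.283 = 0.006781.
c = ζ · 2√(km) = 0.006781 × 2√(872000 × 3680) = 0.006781 × 113300 = 768.2 N·s/m.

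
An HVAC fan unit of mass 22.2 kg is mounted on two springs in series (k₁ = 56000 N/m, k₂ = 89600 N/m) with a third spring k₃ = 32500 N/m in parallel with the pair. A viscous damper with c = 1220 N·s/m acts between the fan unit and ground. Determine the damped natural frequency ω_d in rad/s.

Series pair: k_s = k₁k₂/(k₁+k₂) = (56000)(89600)/(56000 + 89600) = 34460 N/m. In parallel with k₃: k_eq = 34460 + 32500 = 66960 N/m.
ω_n = √(k_eq/m) = √(66960/22.2) = 54.92 rad/s.
Critical damping c_c = 2√(k_eq·m) = 2√(66960 × 22.2) = 2438 N·s/m, so ζ = c/c_c = 1220/2438 = 0.5003.
ω_d = ω_n√(1 − ζ²) = 54.92 × √(1 − 0.250) = 47.55 rad/s.

47.6 rad/s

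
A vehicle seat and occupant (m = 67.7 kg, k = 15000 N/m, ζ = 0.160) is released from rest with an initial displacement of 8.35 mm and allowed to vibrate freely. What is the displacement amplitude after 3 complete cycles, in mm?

0.393 mm

Logarithmic decrement δ = 2πζ/√(1 − ζ²) = 2π × 0.1600/√(1 − 0.0256) = 1.018.
After n cycles, x_n/x₀ = e^(−nδ), so x_3 = 8.35 × e^(−3 × 1.018) = 8.35 × 0.04711 = 0.3934 mm.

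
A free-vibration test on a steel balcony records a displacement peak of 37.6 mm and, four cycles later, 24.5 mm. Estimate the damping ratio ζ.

Logarithmic decrement δ = (1/n)·ln(x₀/x_n) = (1/4)·ln(37.6/24.5) = (1/4)·ln(1.535) = 0.1071.
ζ = δ/√(4π² + δ²) = 0.1071/√(39.48 + 0.0115) = 0.1071/6.284 = 0.01704.

0.0170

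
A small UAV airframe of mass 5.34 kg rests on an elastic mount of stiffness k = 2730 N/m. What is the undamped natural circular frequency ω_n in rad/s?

22.6 rad/s

ω_n = √(k/m) = √(2730/5.34) = √511.2 = 22.61 rad/s.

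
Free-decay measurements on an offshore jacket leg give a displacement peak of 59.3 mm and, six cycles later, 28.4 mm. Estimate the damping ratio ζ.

0.0195

Logarithmic decrement δ = (1/n)·ln(x₀/x_n) = (1/6)·ln(59.3/28.4) = (1/6)·ln(2.088) = 0.1227.
ζ = δ/√(4π² + δ²) = 0.1227/√(39.48 + 0.0151) = 0.1227/6.284 = 0.01953.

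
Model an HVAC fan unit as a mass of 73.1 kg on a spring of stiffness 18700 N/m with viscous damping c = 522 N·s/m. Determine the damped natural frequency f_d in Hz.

ω_n = √(k/m) = √(18700/73.1) = 15.99 rad/s.
Critical damping c_c = 2√(k·m) = 2√(18700 × 73.1) = 2338 N·s/m, so ζ = c/c_c = 522/2338 = 0.2232.
ω_d = ω_n√(1 − ζ²) = 15.99 × √(1 − 0.0498) = 15.59 rad/s.
f_d = ω_d/(2π) = 2.481 Hz.

2.48 Hz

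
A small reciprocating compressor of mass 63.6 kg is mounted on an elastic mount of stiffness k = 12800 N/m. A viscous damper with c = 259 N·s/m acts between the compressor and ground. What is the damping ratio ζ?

0.144

ω_n = √(k/m) = √(12800/63.6) = 14.19 rad/s.
Critical damping c_c = 2√(k·m) = 2√(12800 × 63.6) = 1805 N·s/m, so ζ = c/c_c = 259/1805 = 0.1435.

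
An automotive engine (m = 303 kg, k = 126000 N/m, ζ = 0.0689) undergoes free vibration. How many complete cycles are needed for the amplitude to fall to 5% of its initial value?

7 cycles

Logarithmic decrement δ = 2πζ/√(1 − ζ²) = 2π × 0.06890/√(1 − 0.00475) = 0.4339.
x_n/x₀ = e^(−nδ) ≤ 0.05; take ln: n ≥ ln(1/0.05)/δ = 2.996/0.4339 = 6.904.
So 7 complete cycles are required.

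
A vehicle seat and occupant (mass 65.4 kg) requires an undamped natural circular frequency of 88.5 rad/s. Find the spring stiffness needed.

k = m·ω_n² = 65.4 × 88.50² = 65.4 × 7832 = 512200 N/m.

512000 N/m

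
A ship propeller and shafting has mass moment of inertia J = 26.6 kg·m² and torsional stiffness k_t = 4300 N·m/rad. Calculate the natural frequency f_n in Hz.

2.02 Hz

ω_n = √(k_t/J) = √(4300/26.6) = √161.7 = 12.71 rad/s.
f_n = ω_n/(2π) = 12.71/6.283 = 2.024 Hz.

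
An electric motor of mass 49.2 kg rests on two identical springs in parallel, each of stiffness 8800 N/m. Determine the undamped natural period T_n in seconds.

Parallel springs add: k_eq = 2 × 8800 = 17600 N/m.
ω_n = √(k_eq/m) = √(17600/49.2) = √357.7 = 18.91 rad/s.
T_n = 2π/ω_n = 6.283/18.91 = 0.3322 s.

0.332 s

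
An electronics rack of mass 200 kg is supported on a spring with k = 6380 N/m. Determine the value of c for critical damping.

c_c = 2√(k·m) = 2√(6380 × 200) = 2 × 1130 = 2259 N·s/m.

2260 N·s/m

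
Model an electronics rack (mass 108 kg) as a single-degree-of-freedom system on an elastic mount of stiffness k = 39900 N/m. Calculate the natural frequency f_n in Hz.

3.06 Hz

ω_n = √(k/m) = √(39900/108) = √369.4 = 19.22 rad/s.
f_n = ω_n/(2π) = 19.22/6.283 = 3.059 Hz.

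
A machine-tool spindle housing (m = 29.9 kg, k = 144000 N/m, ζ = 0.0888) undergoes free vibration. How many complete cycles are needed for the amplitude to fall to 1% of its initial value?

Logarithmic decrement δ = 2πζ/√(1 − ζ²) = 2π × 0.08880/√(1 − 0.00789) = 0.5602.
x_n/x₀ = e^(−nδ) ≤ 0.01; take ln: n ≥ ln(1/0.01)/δ = 4.605/0.5602 = 8.221.
So 9 complete cycles are required.

9 cycles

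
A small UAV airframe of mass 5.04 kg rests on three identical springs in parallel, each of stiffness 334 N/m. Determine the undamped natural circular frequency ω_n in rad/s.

14.1 rad/s

Parallel springs add: k_eq = 3 × 334 = 1002 N/m.
ω_n = √(k_eq/m) = √(1002/5.04) = √198.8 = 14.10 rad/s.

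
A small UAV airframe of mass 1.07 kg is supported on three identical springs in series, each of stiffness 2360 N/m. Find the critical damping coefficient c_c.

58.0 N·s/m

Series springs: 1/k_eq = 3/2360, so k_eq = 2360/3 = 786.7 N/m.
c_c = 2√(k_eq·m) = 2√(786.7 × 1.07) = 2 × 29.01 = 58.03 N·s/m.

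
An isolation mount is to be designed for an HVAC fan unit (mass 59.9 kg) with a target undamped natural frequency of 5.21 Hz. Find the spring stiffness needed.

64200 N/m

ω_n = 2πf_n = 2π × 5.21 = 32.74 rad/s.
k = m·ω_n² = 59.9 × 32.74² = 59.9 × 1072 = 64190 N/m.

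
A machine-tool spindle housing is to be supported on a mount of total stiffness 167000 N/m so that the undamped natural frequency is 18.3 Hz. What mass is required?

12.6 kg

ω_n = 2πf_n = 2π × 18.3 = 115.0 rad/s.
m = k/ω_n² = 167000/115.0² = 167000/13220 = 12.63 kg.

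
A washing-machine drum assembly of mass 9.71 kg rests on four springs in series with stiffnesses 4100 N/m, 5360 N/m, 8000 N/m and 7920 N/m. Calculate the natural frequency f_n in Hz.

1.96 Hz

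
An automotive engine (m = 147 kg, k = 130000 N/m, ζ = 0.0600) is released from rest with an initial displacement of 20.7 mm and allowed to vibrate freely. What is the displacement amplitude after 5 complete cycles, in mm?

3.13 mm

Logarithmic decrement δ = 2πζ/√(1 − ζ²) = 2π × 0.06000/√(1 − 0.00360) = 0.3777.
After n cycles, x_n/x₀ = e^(−nδ), so x_5 = 20.7 × e^(−5 × 0.3777) = 20.7 × 0.1513 = 3.132 mm.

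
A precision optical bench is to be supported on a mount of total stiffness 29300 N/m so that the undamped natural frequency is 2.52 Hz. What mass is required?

117 kg

ω_n = 2πf_n = 2π × 2.52 = 15.83 rad/s.
m = k/ω_n² = 29300/15.83² = 29300/250.7 = 116.9 kg.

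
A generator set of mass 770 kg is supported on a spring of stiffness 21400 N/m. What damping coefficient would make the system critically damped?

c_c = 2√(k·m) = 2√(21400 × 770) = 2 × 4059 = 8119 N·s/m.

8120 N·s/m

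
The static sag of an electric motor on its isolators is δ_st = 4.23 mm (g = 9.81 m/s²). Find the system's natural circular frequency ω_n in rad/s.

48.2 rad/s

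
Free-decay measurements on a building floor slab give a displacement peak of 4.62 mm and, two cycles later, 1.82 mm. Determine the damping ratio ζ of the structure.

Logarithmic decrement δ = (1/n)·ln(x₀/x_n) = (1/2)·ln(4.62/1.82) = (1/2)·ln(2.538) = 0.4658.
ζ = δ/√(4π² + δ²) = 0.4658/√(39.48 + 0.217) = 0.4658/6.300 = 0.07393.

0.0739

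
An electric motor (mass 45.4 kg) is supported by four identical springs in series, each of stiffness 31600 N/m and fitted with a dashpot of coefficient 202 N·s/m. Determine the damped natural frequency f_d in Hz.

2.07 Hz

Series springs: 1/k_eq = 4/31600, so k_eq = 31600/4 = 7900 N/m.
ω_n = √(k_eq/m) = √(7900/45.4) = 13.19 rad/s.
Critical damping c_c = 2√(k_eq·m) = 2√(7900 × 45.4) = 1198 N·s/m, so ζ = c/c_c = 202/1198 = 0.1686.
ω_d = ω_n√(1 − ζ²) = 13.19 × √(1 − 0.0284) = 13.00 rad/s.
f_d = ω_d/(2π) = 2.069 Hz.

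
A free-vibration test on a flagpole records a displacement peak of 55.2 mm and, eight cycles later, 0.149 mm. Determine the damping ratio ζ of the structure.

0.117

Logarithmic decrement δ = (1/n)·ln(x₀/x_n) = (1/8)·ln(55.2/0.149) = (1/8)·ln(370.5) = 0.7393.
ζ = δ/√(4π² + δ²) = 0.7393/√(39.48 + 0.547) = 0.7393/6.327 = 0.1169.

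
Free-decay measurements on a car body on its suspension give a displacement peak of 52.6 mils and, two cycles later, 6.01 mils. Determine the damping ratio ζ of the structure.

0.170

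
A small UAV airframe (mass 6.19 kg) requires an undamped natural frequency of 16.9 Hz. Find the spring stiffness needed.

69800 N/m

ω_n = 2πf_n = 2π × 16.9 = 106.2 rad/s.
k = m·ω_n² = 6.19 × 106.2² = 6.19 × 11280 = 69790 N/m.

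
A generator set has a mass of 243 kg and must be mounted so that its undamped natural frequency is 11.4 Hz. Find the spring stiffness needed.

ω_n = 2πf_n = 2π × 11.4 = 71.63 rad/s.
k = m·ω_n² = 243 × 71.63² = 243 × 5131 = 1247000 N/m.

1250000 N/m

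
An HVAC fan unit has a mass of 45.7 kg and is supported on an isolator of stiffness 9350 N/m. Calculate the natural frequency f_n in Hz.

2.28 Hz

ω_n = √(k/m) = √(9350/45.7) = √204.6 = 14.30 rad/s.
f_n = ω_n/(2π) = 14.30/6.283 = 2.277 Hz.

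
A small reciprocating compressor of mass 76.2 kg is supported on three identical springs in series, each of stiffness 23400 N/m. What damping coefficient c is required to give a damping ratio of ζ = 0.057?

87.9 N·s/m

Series springs: 1/k_eq = 3/23400, so k_eq = 23400/3 = 7800 N/m.
c_c = 2√(k_eq·m) = 2√(7800 × 76.2) = 1542 N·s/m.
c = ζ·c_c = 0.057 × 1542 = 87.89 N·s/m.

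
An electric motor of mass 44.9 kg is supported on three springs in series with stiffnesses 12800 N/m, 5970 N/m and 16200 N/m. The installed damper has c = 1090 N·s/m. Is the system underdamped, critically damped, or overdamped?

overdamped

Series springs: 1/k_eq = 1/12800 + 1/5970 + 1/16200 = 0.0003074, so k_eq = 3254 N/m.
c_c = 2√(k_eq·m) = 764.4 N·s/m; ζ = c/c_c = 1090/764.4 = 1.43.
Since ζ > 1 the system is overdamped.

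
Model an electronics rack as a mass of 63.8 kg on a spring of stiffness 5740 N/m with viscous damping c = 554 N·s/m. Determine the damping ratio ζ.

0.458

ω_n = √(k/m) = √(5740/63.8) = 9.485 rad/s.
Critical damping c_c = 2√(k·m) = 2√(5740 × 63.8) = 1210 N·s/m, so ζ = c/c_c = 554/1210 = 0.4577.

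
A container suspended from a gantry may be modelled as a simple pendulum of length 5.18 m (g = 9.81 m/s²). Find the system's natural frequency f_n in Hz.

For a simple pendulum ω_n = √(g/L) = √(9.81/5.18) = √1.894 = 1.376 rad/s.
f_n = ω_n/(2π) = 1.376/6.283 = 0.2190 Hz.

0.219 Hz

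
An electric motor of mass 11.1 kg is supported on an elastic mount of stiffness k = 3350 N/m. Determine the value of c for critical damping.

c_c = 2√(k·m) = 2√(3350 × 11.1) = 2 × 192.8 = 385.7 N·s/m.

386 N·s/m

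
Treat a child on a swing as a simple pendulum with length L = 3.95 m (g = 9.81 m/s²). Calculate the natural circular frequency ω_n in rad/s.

For a simple pendulum ω_n = √(g/L) = √(9.81/3.95) = √2.484 = 1.576 rad/s.

1.58 rad/s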